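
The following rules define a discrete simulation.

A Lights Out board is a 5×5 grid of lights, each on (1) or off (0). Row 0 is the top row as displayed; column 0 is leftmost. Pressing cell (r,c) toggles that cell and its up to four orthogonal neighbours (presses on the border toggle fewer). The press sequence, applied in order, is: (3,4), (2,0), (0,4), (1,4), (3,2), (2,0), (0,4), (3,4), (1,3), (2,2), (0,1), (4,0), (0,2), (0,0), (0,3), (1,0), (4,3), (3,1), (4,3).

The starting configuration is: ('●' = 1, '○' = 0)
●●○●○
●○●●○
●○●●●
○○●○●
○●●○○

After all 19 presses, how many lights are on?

8

t=0: ●●○●○
●○●●○
●○●●●
○○●○●
○●●○○
t=1: ●●○●○
●○●●○
●○●●○
○○●●○
○●●○●
t=2: ●●○●○
○○●●○
○●●●○
●○●●○
○●●○●
t=3: ●●○○●
○○●●●
○●●●○
●○●●○
○●●○●
t=4: ●●○○○
○○●○○
○●●●●
●○●●○
○●●○●
t=5: ●●○○○
○○●○○
○●○●●
●●○○○
○●○○●
t=6: ●●○○○
●○●○○
●○○●●
○●○○○
○●○○●
t=7: ●●○●●
●○●○●
●○○●●
○●○○○
○●○○●
t=8: ●●○●●
●○●○●
●○○●○
○●○●●
○●○○○
t=9: ●●○○●
●○○●○
●○○○○
○●○●●
○●○○○
t=10: ●●○○●
●○●●○
●●●●○
○●●●●
○●○○○
t=11: ○○●○●
●●●●○
●●●●○
○●●●●
○●○○○
t=12: ○○●○●
●●●●○
●●●●○
●●●●●
●○○○○
t=13: ○●○●●
●●○●○
●●●●○
●●●●●
●○○○○
t=14: ●○○●●
○●○●○
●●●●○
●●●●●
●○○○○
t=15: ●○●○○
○●○○○
●●●●○
●●●●●
●○○○○
t=16: ○○●○○
●○○○○
○●●●○
●●●●●
●○○○○
t=17: ○○●○○
●○○○○
○●●●○
●●●○●
●○●●●
t=18: ○○●○○
●○○○○
○○●●○
○○○○●
●●●●●
t=19: ○○●○○
●○○○○
○○●●○
○○○●●
●●○○○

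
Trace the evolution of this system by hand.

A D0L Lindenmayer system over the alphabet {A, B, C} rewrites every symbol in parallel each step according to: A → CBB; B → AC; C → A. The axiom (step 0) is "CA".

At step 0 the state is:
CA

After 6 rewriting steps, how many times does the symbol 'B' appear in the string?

42

[0] CA
[1] ACBB
[2] CBBAACAC
[3] AACACCBBCBBACBBA
[4] CBBCBBACBBAAACACAACACCBBAACACCBB
[5] AACACAACACCBBAACACCBBCBBCBBACBBACBBCBBACBBAAACACCBBCBBACBBAAACAC
[6] CBBCBBACBBACBBCBBACBBAAACACCBBCBBACBBAAACACAACACAACACCBBAA…ACACCBBAACACCBBCBBCBBACBBAAACACAACACCBBAACACCBBCBBCBBACBBA  (len 128)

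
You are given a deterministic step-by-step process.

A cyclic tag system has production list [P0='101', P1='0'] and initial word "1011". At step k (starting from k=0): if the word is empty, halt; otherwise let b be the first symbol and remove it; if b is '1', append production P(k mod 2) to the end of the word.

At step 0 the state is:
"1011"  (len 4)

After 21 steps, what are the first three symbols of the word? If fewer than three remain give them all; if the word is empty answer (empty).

101

t=0: "1011"  (len 4)
t=1: "011101"  (len 6)
t=2: "11101"  (len 5)
t=3: "1101101"  (len 7)
t=4: "1011010"  (len 7)
t=5: "011010101"  (len 9)
t=6: "11010101"  (len 8)
t=7: "1010101101"  (len 10)
t=8: "0101011010"  (len 10)
t=9: "101011010"  (len 9)
t=10: "010110100"  (len 9)
t=11: "10110100"  (len 8)
t=12: "01101000"  (len 8)
t=13: "1101000"  (len 7)
t=14: "1010000"  (len 7)
t=15: "010000101"  (len 9)
t=16: "10000101"  (len 8)
t=17: "0000101101"  (len 10)
t=18: "000101101"  (len 9)
t=19: "00101101"  (len 8)
t=20: "0101101"  (len 7)
t=21: "101101"  (len 6)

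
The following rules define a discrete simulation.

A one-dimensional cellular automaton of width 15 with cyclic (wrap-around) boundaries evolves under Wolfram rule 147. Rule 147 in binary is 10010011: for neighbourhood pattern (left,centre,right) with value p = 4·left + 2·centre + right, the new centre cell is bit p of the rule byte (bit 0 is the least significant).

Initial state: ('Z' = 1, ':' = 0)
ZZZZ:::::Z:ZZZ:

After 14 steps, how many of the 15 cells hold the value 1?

t=0: ZZZZ:::::Z:ZZZ:
t=1: :ZZ:ZZZZZ:::Z::
t=2: Z::::ZZZ:ZZZ:ZZ
t=3: :ZZZZ:Z:::Z:::Z
t=4: ::ZZ:::ZZZ:ZZZ:
t=5: ZZ::ZZZ:Z:::Z:Z
t=6: Z:ZZ:Z:::ZZZ:::
t=7: ::::::ZZZ:Z:ZZZ
t=8: ZZZZZZ:Z:::::Z:
t=9: :ZZZZ:::ZZZZZ::
t=10: Z:ZZ:ZZZ:ZZZ:ZZ
t=11: ::::::Z:::Z:::Z
t=12: ZZZZZZ:ZZZ:ZZZ:
t=13: :ZZZZ:::Z:::Z::
t=14: Z:ZZ:ZZZ:ZZZ:ZZ

11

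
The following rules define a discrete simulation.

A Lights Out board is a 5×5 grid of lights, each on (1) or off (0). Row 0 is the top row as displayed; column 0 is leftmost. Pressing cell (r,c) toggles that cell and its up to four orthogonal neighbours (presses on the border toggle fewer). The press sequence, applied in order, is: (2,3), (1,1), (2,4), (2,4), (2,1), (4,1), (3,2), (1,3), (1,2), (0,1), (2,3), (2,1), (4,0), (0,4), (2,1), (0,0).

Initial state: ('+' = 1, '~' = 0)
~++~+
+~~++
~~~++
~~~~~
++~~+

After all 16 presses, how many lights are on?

15

0) ~++~+
+~~++
~~~++
~~~~~
++~~+
1) ~++~+
+~~~+
~~+~~
~~~+~
++~~+
2) ~~+~+
~++~+
~++~~
~~~+~
++~~+
3) ~~+~+
~++~~
~++++
~~~++
++~~+
4) ~~+~+
~++~+
~++~~
~~~+~
++~~+
5) ~~+~+
~~+~+
+~~~~
~+~+~
++~~+
6) ~~+~+
~~+~+
+~~~~
~~~+~
~~+~+
7) ~~+~+
~~+~+
+~+~~
~++~~
~~~~+
8) ~~+++
~~~+~
+~++~
~++~~
~~~~+
9) ~~~++
~++~~
+~~+~
~++~~
~~~~+
10) +++++
~~+~~
+~~+~
~++~~
~~~~+
11) +++++
~~++~
+~+~+
~+++~
~~~~+
12) +++++
~+++~
~+~~+
~~++~
~~~~+
13) +++++
~+++~
~+~~+
+~++~
++~~+
14) +++~~
~++++
~+~~+
+~++~
++~~+
15) +++~~
~~+++
+~+~+
++++~
++~~+
16) ~~+~~
+~+++
+~+~+
++++~
++~~+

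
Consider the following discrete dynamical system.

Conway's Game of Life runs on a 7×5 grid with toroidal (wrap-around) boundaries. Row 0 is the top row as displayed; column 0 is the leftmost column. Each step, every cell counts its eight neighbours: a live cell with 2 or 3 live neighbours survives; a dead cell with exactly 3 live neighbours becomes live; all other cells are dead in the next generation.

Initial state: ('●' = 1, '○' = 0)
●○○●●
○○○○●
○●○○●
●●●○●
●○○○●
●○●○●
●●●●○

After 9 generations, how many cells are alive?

8

k=0  ●○○●●
○○○○●
○●○○●
●●●○●
●○○○●
●○●○●
●●●●○
k=1  ○○○○○
○○○○○
○●●○●
○○●○○
○○●○○
○○●○○
○○○○○
k=2  ○○○○○
○○○○○
○●●●○
○○●○○
○●●●○
○○○○○
○○○○○
k=3  ○○○○○
○○●○○
○●●●○
○○○○○
○●●●○
○○●○○
○○○○○
k=4  ○○○○○
○●●●○
○●●●○
○○○○○
○●●●○
○●●●○
○○○○○
k=5  ○○●○○
○●○●○
○●○●○
○○○○○
○●○●○
○●○●○
○○●○○
k=6  ○●●●○
○●○●○
○○○○○
○○○○○
○○○○○
○●○●○
○●●●○
k=7  ●○○○●
○●○●○
○○○○○
○○○○○
○○○○○
○●○●○
●○○○●
k=8  ○●○●○
●○○○●
○○○○○
○○○○○
○○○○○
●○○○●
○●○●○
k=9  ○●○●○
●○○○●
○○○○○
○○○○○
○○○○○
●○○○●
○●○●○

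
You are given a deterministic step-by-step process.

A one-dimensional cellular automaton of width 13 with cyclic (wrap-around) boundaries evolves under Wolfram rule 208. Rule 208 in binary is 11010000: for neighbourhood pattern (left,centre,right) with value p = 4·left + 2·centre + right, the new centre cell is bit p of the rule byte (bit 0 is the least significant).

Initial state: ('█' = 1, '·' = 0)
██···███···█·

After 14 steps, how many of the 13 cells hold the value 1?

5

0) ██···███···█·
1) ·██···███····
2) ··██···███···
3) ···██···███··
4) ····██···███·
5) ·····██···███
6) █·····██···██
7) ██·····██···█
8) ███·····██···
9) ·███·····██··
10) ··███·····██·
11) ···███·····██
12) █···███·····█
13) ██···███·····
14) ·██···███····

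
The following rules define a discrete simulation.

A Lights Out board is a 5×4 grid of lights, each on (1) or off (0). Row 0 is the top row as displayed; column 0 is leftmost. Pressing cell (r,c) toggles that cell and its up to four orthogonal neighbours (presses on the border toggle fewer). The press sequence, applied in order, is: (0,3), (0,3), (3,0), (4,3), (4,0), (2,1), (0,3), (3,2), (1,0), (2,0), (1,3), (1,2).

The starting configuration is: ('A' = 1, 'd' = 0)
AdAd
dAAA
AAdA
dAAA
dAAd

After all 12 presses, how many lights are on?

9

t=0: AdAd
dAAA
AAdA
dAAA
dAAd
t=1: AddA
dAAd
AAdA
dAAA
dAAd
t=2: AdAd
dAAA
AAdA
dAAA
dAAd
t=3: AdAd
dAAA
dAdA
AdAA
AAAd
t=4: AdAd
dAAA
dAdA
AdAd
AAdA
t=5: AdAd
dAAA
dAdA
ddAd
dddA
t=6: AdAd
ddAA
AdAA
dAAd
dddA
t=7: AddA
ddAd
AdAA
dAAd
dddA
t=8: AddA
ddAd
AddA
dddA
ddAA
t=9: dddA
AAAd
dddA
dddA
ddAA
t=10: dddA
dAAd
AAdA
AddA
ddAA
t=11: dddd
dAdA
AAdd
AddA
ddAA
t=12: ddAd
ddAd
AAAd
AddA
ddAA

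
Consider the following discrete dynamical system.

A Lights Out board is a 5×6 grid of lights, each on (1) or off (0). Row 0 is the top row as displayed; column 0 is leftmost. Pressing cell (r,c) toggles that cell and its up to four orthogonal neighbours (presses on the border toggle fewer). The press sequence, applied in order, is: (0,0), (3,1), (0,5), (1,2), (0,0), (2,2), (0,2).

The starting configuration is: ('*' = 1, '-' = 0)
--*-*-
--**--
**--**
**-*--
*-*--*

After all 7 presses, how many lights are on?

step 0: --*-*-
--**--
**--**
**-*--
*-*--*
step 1: ***-*-
*-**--
**--**
**-*--
*-*--*
step 2: ***-*-
*-**--
*---**
--**--
***--*
step 3: ***--*
*-**-*
*---**
--**--
***--*
step 4: **---*
**---*
*-*-**
--**--
***--*
step 5: -----*
-*---*
*-*-**
--**--
***--*
step 6: -----*
-**--*
**-***
---*--
***--*
step 7: -***-*
-*---*
**-***
---*--
***--*

16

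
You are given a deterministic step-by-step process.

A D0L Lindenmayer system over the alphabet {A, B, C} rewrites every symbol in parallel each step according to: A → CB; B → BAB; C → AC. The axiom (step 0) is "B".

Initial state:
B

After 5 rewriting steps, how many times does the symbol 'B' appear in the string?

75

0) B
1) BAB
2) BABCBBAB
3) BABCBBABACBABBABCBBAB
4) BABCBBABACBABBABCBBABCBACBABCBBABBABCBBABACBABBABCBBAB
5) BABCBBABACBABBABCBBABCBACBABCBBABBABCBBABACBABBABCBBABACBA…BBABBABCBBABACBABBABCBBABCBACBABCBBABBABCBBABACBABBABCBBAB  (len 138)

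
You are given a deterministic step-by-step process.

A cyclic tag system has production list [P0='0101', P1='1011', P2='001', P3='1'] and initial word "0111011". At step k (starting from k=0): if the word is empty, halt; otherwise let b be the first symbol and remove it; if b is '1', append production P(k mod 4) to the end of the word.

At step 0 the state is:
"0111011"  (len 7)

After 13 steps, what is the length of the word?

k=0  "0111011"  (len 7)
k=1  "111011"  (len 6)
k=2  "110111011"  (len 9)
k=3  "10111011001"  (len 11)
k=4  "01110110011"  (len 11)
k=5  "1110110011"  (len 10)
k=6  "1101100111011"  (len 13)
k=7  "101100111011001"  (len 15)
k=8  "011001110110011"  (len 15)
k=9  "11001110110011"  (len 14)
k=10  "10011101100111011"  (len 17)
k=11  "0011101100111011001"  (len 19)
k=12  "011101100111011001"  (len 18)
k=13  "11101100111011001"  (len 17)

17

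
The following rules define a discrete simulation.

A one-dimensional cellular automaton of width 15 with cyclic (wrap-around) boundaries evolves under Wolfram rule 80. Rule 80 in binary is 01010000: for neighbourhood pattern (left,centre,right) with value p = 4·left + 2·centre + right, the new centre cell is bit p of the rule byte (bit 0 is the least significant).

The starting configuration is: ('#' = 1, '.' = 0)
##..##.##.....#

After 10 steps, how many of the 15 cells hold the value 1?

5

gen 0: ##..##.##.....#
gen 1: .##..#..##.....
gen 2: ..##..#..##....
gen 3: ...##..#..##...
gen 4: ....##..#..##..
gen 5: .....##..#..##.
gen 6: ......##..#..##
gen 7: #......##..#..#
gen 8: ##......##..#..
gen 9: .##......##..#.
gen 10: ..##......##..#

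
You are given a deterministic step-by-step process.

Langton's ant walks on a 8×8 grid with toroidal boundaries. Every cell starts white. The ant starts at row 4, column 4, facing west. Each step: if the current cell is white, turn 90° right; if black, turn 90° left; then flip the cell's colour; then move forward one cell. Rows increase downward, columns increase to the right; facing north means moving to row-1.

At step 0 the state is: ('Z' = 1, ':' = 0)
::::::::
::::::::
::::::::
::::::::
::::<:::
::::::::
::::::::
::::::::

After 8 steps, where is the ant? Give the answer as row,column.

step 0: ::::::::
::::::::
::::::::
::::::::
::::<:::
::::::::
::::::::
::::::::
step 1: ::::::::
::::::::
::::::::
::::^:::
::::Z:::
::::::::
::::::::
::::::::
step 2: ::::::::
::::::::
::::::::
::::Z>::
::::Z:::
::::::::
::::::::
::::::::
step 3: ::::::::
::::::::
::::::::
::::ZZ::
::::Zv::
::::::::
::::::::
::::::::
step 4: ::::::::
::::::::
::::::::
::::ZZ::
::::<Z::
::::::::
::::::::
::::::::
step 5: ::::::::
::::::::
::::::::
::::ZZ::
:::::Z::
::::v:::
::::::::
::::::::
step 6: ::::::::
::::::::
::::::::
::::ZZ::
:::::Z::
:::<Z:::
::::::::
::::::::
step 7: ::::::::
::::::::
::::::::
::::ZZ::
:::^:Z::
:::ZZ:::
::::::::
::::::::
step 8: ::::::::
::::::::
::::::::
::::ZZ::
:::Z>Z::
:::ZZ:::
::::::::
::::::::

4,4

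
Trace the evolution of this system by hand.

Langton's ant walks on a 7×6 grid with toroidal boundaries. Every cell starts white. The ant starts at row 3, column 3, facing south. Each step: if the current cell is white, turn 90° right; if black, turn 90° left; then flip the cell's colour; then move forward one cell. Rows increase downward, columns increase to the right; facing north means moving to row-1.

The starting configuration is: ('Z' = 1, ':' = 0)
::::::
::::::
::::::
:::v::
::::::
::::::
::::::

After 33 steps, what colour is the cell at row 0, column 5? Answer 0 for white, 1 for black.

1

[0] ::::::
::::::
::::::
:::v::
::::::
::::::
::::::
[1] ::::::
::::::
::::::
::<Z::
::::::
::::::
::::::
[2] ::::::
::::::
::^:::
::ZZ::
::::::
::::::
::::::
[3] ::::::
::::::
::Z>::
::ZZ::
::::::
::::::
::::::
[4] ::::::
::::::
::ZZ::
::Zv::
::::::
::::::
::::::
[5] ::::::
::::::
::ZZ::
::Z:>:
::::::
::::::
::::::
[6] ::::::
::::::
::ZZ::
::Z:Z:
::::v:
::::::
::::::
[7] ::::::
::::::
::ZZ::
::Z:Z:
:::<Z:
::::::
::::::
[8] ::::::
::::::
::ZZ::
::Z^Z:
:::ZZ:
::::::
::::::
[9] ::::::
::::::
::ZZ::
::ZZ>:
:::ZZ:
::::::
::::::
[10] ::::::
::::::
::ZZ^:
::ZZ::
:::ZZ:
::::::
::::::
[11] ::::::
::::::
::ZZZ>
::ZZ::
:::ZZ:
::::::
::::::
[12] ::::::
::::::
::ZZZZ
::ZZ:v
:::ZZ:
::::::
::::::
[13] ::::::
::::::
::ZZZZ
::ZZ<Z
:::ZZ:
::::::
::::::
[14] ::::::
::::::
::ZZ^Z
::ZZZZ
:::ZZ:
::::::
::::::
[15] ::::::
::::::
::Z<:Z
::ZZZZ
:::ZZ:
::::::
::::::
[16] ::::::
::::::
::Z::Z
::ZvZZ
:::ZZ:
::::::
::::::
[17] ::::::
::::::
::Z::Z
::Z:>Z
:::ZZ:
::::::
::::::
[18] ::::::
::::::
::Z:^Z
::Z::Z
:::ZZ:
::::::
::::::
[19] ::::::
::::::
::Z:Z>
::Z::Z
:::ZZ:
::::::
::::::
[20] ::::::
:::::^
::Z:Z:
::Z::Z
:::ZZ:
::::::
::::::
[21] ::::::
>::::Z
::Z:Z:
::Z::Z
:::ZZ:
::::::
::::::
[22] ::::::
Z::::Z
v:Z:Z:
::Z::Z
:::ZZ:
::::::
::::::
[23] ::::::
Z::::Z
Z:Z:Z<
::Z::Z
:::ZZ:
::::::
::::::
[24] ::::::
Z::::^
Z:Z:ZZ
::Z::Z
:::ZZ:
::::::
::::::
[25] ::::::
Z:::<:
Z:Z:ZZ
::Z::Z
:::ZZ:
::::::
::::::
[26] ::::^:
Z:::Z:
Z:Z:ZZ
::Z::Z
:::ZZ:
::::::
::::::
[27] ::::Z>
Z:::Z:
Z:Z:ZZ
::Z::Z
:::ZZ:
::::::
::::::
[28] ::::ZZ
Z:::Zv
Z:Z:ZZ
::Z::Z
:::ZZ:
::::::
::::::
[29] ::::ZZ
Z:::<Z
Z:Z:ZZ
::Z::Z
:::ZZ:
::::::
::::::
[30] ::::ZZ
Z::::Z
Z:Z:vZ
::Z::Z
:::ZZ:
::::::
::::::
[31] ::::ZZ
Z::::Z
Z:Z::>
::Z::Z
:::ZZ:
::::::
::::::
[32] ::::ZZ
Z::::^
Z:Z:::
::Z::Z
:::ZZ:
::::::
::::::
[33] ::::ZZ
Z:::<:
Z:Z:::
::Z::Z
:::ZZ:
::::::
::::::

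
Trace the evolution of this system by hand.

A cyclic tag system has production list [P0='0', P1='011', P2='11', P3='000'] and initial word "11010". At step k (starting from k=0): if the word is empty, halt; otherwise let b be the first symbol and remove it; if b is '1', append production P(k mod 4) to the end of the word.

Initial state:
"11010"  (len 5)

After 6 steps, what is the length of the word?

6

step 0: "11010"  (len 5)
step 1: "10100"  (len 5)
step 2: "0100011"  (len 7)
step 3: "100011"  (len 6)
step 4: "00011000"  (len 8)
step 5: "0011000"  (len 7)
step 6: "011000"  (len 6)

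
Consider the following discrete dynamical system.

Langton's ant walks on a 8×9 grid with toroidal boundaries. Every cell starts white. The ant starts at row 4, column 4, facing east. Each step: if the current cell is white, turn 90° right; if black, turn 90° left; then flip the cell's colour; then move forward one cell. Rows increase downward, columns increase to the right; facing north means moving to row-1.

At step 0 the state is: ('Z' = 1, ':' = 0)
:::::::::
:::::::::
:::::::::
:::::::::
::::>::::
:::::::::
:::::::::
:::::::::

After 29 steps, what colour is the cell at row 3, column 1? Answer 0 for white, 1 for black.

1

[0] :::::::::
:::::::::
:::::::::
:::::::::
::::>::::
:::::::::
:::::::::
:::::::::
[1] :::::::::
:::::::::
:::::::::
:::::::::
::::Z::::
::::v::::
:::::::::
:::::::::
[2] :::::::::
:::::::::
:::::::::
:::::::::
::::Z::::
:::<Z::::
:::::::::
:::::::::
[3] :::::::::
:::::::::
:::::::::
:::::::::
:::^Z::::
:::ZZ::::
:::::::::
:::::::::
[4] :::::::::
:::::::::
:::::::::
:::::::::
:::Z>::::
:::ZZ::::
:::::::::
:::::::::
[5] :::::::::
:::::::::
:::::::::
::::^::::
:::Z:::::
:::ZZ::::
:::::::::
:::::::::
[6] :::::::::
:::::::::
:::::::::
::::Z>:::
:::Z:::::
:::ZZ::::
:::::::::
:::::::::
[7] :::::::::
:::::::::
:::::::::
::::ZZ:::
:::Z:v:::
:::ZZ::::
:::::::::
:::::::::
[8] :::::::::
:::::::::
:::::::::
::::ZZ:::
:::Z<Z:::
:::ZZ::::
:::::::::
:::::::::
[9] :::::::::
:::::::::
:::::::::
::::^Z:::
:::ZZZ:::
:::ZZ::::
:::::::::
:::::::::
[10] :::::::::
:::::::::
:::::::::
:::<:Z:::
:::ZZZ:::
:::ZZ::::
:::::::::
:::::::::
[11] :::::::::
:::::::::
:::^:::::
:::Z:Z:::
:::ZZZ:::
:::ZZ::::
:::::::::
:::::::::
[12] :::::::::
:::::::::
:::Z>::::
:::Z:Z:::
:::ZZZ:::
:::ZZ::::
:::::::::
:::::::::
[13] :::::::::
:::::::::
:::ZZ::::
:::ZvZ:::
:::ZZZ:::
:::ZZ::::
:::::::::
:::::::::
[14] :::::::::
:::::::::
:::ZZ::::
:::<ZZ:::
:::ZZZ:::
:::ZZ::::
:::::::::
:::::::::
[15] :::::::::
:::::::::
:::ZZ::::
::::ZZ:::
:::vZZ:::
:::ZZ::::
:::::::::
:::::::::
[16] :::::::::
:::::::::
:::ZZ::::
::::ZZ:::
::::>Z:::
:::ZZ::::
:::::::::
:::::::::
[17] :::::::::
:::::::::
:::ZZ::::
::::^Z:::
:::::Z:::
:::ZZ::::
:::::::::
:::::::::
[18] :::::::::
:::::::::
:::ZZ::::
:::<:Z:::
:::::Z:::
:::ZZ::::
:::::::::
:::::::::
[19] :::::::::
:::::::::
:::^Z::::
:::Z:Z:::
:::::Z:::
:::ZZ::::
:::::::::
:::::::::
[20] :::::::::
:::::::::
::<:Z::::
:::Z:Z:::
:::::Z:::
:::ZZ::::
:::::::::
:::::::::
[21] :::::::::
::^::::::
::Z:Z::::
:::Z:Z:::
:::::Z:::
:::ZZ::::
:::::::::
:::::::::
[22] :::::::::
::Z>:::::
::Z:Z::::
:::Z:Z:::
:::::Z:::
:::ZZ::::
:::::::::
:::::::::
[23] :::::::::
::ZZ:::::
::ZvZ::::
:::Z:Z:::
:::::Z:::
:::ZZ::::
:::::::::
:::::::::
[24] :::::::::
::ZZ:::::
::<ZZ::::
:::Z:Z:::
:::::Z:::
:::ZZ::::
:::::::::
:::::::::
[25] :::::::::
::ZZ:::::
:::ZZ::::
::vZ:Z:::
:::::Z:::
:::ZZ::::
:::::::::
:::::::::
[26] :::::::::
::ZZ:::::
:::ZZ::::
:<ZZ:Z:::
:::::Z:::
:::ZZ::::
:::::::::
:::::::::
[27] :::::::::
::ZZ:::::
:^:ZZ::::
:ZZZ:Z:::
:::::Z:::
:::ZZ::::
:::::::::
:::::::::
[28] :::::::::
::ZZ:::::
:Z>ZZ::::
:ZZZ:Z:::
:::::Z:::
:::ZZ::::
:::::::::
:::::::::
[29] :::::::::
::ZZ:::::
:ZZZZ::::
:ZvZ:Z:::
:::::Z:::
:::ZZ::::
:::::::::
:::::::::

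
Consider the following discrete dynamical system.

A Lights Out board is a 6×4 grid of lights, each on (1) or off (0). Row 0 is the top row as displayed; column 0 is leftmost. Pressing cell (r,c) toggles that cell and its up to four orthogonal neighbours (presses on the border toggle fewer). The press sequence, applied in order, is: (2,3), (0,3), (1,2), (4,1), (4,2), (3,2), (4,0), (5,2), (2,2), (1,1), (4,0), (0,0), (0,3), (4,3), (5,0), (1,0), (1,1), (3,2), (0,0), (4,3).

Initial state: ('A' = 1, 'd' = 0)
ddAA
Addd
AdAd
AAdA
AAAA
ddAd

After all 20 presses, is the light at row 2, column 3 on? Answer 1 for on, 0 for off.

0

0) ddAA
Addd
AdAd
AAdA
AAAA
ddAd
1) ddAA
AddA
AddA
AAdd
AAAA
ddAd
2) dddd
Addd
AddA
AAdd
AAAA
ddAd
3) ddAd
AAAA
AdAA
AAdd
AAAA
ddAd
4) ddAd
AAAA
AdAA
Addd
dddA
dAAd
5) ddAd
AAAA
AdAA
AdAd
dAAd
dAdd
6) ddAd
AAAA
AddA
AAdA
dAdd
dAdd
7) ddAd
AAAA
AddA
dAdA
Addd
AAdd
8) ddAd
AAAA
AddA
dAdA
AdAd
AdAA
9) ddAd
AAdA
AAAd
dAAA
AdAd
AdAA
10) dAAd
ddAA
AdAd
dAAA
AdAd
AdAA
11) dAAd
ddAA
AdAd
AAAA
dAAd
ddAA
12) AdAd
AdAA
AdAd
AAAA
dAAd
ddAA
13) AddA
AdAd
AdAd
AAAA
dAAd
ddAA
14) AddA
AdAd
AdAd
AAAd
dAdA
ddAd
15) AddA
AdAd
AdAd
AAAd
AAdA
AAAd
16) dddA
dAAd
ddAd
AAAd
AAdA
AAAd
17) dAdA
Addd
dAAd
AAAd
AAdA
AAAd
18) dAdA
Addd
dAdd
AddA
AAAA
AAAd
19) AddA
dddd
dAdd
AddA
AAAA
AAAd
20) AddA
dddd
dAdd
Addd
AAdd
AAAA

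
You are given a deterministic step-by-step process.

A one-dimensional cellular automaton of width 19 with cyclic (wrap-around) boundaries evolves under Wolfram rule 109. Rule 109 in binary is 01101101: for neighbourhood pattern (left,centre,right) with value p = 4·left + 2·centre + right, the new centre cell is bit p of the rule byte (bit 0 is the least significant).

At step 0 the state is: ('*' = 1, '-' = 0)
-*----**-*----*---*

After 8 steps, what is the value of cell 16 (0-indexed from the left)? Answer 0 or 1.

1

0) -*----**-*----*---*
1) **-**-****-**-*-*-*
2) -******--**********
3) **----*--*--------*
4) -*-**-*--*-******-*
5) *******--***----***
6) ------*--*-*-**-*--
7) *****-*--********-*
8) ----***--*------***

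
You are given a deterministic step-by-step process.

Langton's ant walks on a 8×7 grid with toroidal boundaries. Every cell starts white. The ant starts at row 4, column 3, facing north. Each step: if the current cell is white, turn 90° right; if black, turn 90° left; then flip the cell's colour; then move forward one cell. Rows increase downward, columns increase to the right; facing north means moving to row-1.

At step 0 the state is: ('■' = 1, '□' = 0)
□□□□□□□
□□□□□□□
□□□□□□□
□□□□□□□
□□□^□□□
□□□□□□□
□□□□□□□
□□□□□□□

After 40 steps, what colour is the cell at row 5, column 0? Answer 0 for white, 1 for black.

1

0) □□□□□□□
□□□□□□□
□□□□□□□
□□□□□□□
□□□^□□□
□□□□□□□
□□□□□□□
□□□□□□□
1) □□□□□□□
□□□□□□□
□□□□□□□
□□□□□□□
□□□■>□□
□□□□□□□
□□□□□□□
□□□□□□□
2) □□□□□□□
□□□□□□□
□□□□□□□
□□□□□□□
□□□■■□□
□□□□v□□
□□□□□□□
□□□□□□□
3) □□□□□□□
□□□□□□□
□□□□□□□
□□□□□□□
□□□■■□□
□□□<■□□
□□□□□□□
□□□□□□□
4) □□□□□□□
□□□□□□□
□□□□□□□
□□□□□□□
□□□^■□□
□□□■■□□
□□□□□□□
□□□□□□□
5) □□□□□□□
□□□□□□□
□□□□□□□
□□□□□□□
□□<□■□□
□□□■■□□
□□□□□□□
□□□□□□□
6) □□□□□□□
□□□□□□□
□□□□□□□
□□^□□□□
□□■□■□□
□□□■■□□
□□□□□□□
□□□□□□□
7) □□□□□□□
□□□□□□□
□□□□□□□
□□■>□□□
□□■□■□□
□□□■■□□
□□□□□□□
□□□□□□□
8) □□□□□□□
□□□□□□□
□□□□□□□
□□■■□□□
□□■v■□□
□□□■■□□
□□□□□□□
□□□□□□□
9) □□□□□□□
□□□□□□□
□□□□□□□
□□■■□□□
□□<■■□□
□□□■■□□
□□□□□□□
□□□□□□□
10) □□□□□□□
□□□□□□□
□□□□□□□
□□■■□□□
□□□■■□□
□□v■■□□
□□□□□□□
□□□□□□□
11) □□□□□□□
□□□□□□□
□□□□□□□
□□■■□□□
□□□■■□□
□<■■■□□
□□□□□□□
□□□□□□□
12) □□□□□□□
□□□□□□□
□□□□□□□
□□■■□□□
□^□■■□□
□■■■■□□
□□□□□□□
□□□□□□□
13) □□□□□□□
□□□□□□□
□□□□□□□
□□■■□□□
□■>■■□□
□■■■■□□
□□□□□□□
□□□□□□□
14) □□□□□□□
□□□□□□□
□□□□□□□
□□■■□□□
□■■■■□□
□■v■■□□
□□□□□□□
□□□□□□□
15) □□□□□□□
□□□□□□□
□□□□□□□
□□■■□□□
□■■■■□□
□■□>■□□
□□□□□□□
□□□□□□□
16) □□□□□□□
□□□□□□□
□□□□□□□
□□■■□□□
□■■^■□□
□■□□■□□
□□□□□□□
□□□□□□□
17) □□□□□□□
□□□□□□□
□□□□□□□
□□■■□□□
□■<□■□□
□■□□■□□
□□□□□□□
□□□□□□□
18) □□□□□□□
□□□□□□□
□□□□□□□
□□■■□□□
□■□□■□□
□■v□■□□
□□□□□□□
□□□□□□□
19) □□□□□□□
□□□□□□□
□□□□□□□
□□■■□□□
□■□□■□□
□<■□■□□
□□□□□□□
□□□□□□□
20) □□□□□□□
□□□□□□□
□□□□□□□
□□■■□□□
□■□□■□□
□□■□■□□
□v□□□□□
□□□□□□□
21) □□□□□□□
□□□□□□□
□□□□□□□
□□■■□□□
□■□□■□□
□□■□■□□
<■□□□□□
□□□□□□□
22) □□□□□□□
□□□□□□□
□□□□□□□
□□■■□□□
□■□□■□□
^□■□■□□
■■□□□□□
□□□□□□□
23) □□□□□□□
□□□□□□□
□□□□□□□
□□■■□□□
□■□□■□□
■>■□■□□
■■□□□□□
□□□□□□□
24) □□□□□□□
□□□□□□□
□□□□□□□
□□■■□□□
□■□□■□□
■■■□■□□
■v□□□□□
□□□□□□□
25) □□□□□□□
□□□□□□□
□□□□□□□
□□■■□□□
□■□□■□□
■■■□■□□
■□>□□□□
□□□□□□□
26) □□□□□□□
□□□□□□□
□□□□□□□
□□■■□□□
□■□□■□□
■■■□■□□
■□■□□□□
□□v□□□□
27) □□□□□□□
□□□□□□□
□□□□□□□
□□■■□□□
□■□□■□□
■■■□■□□
■□■□□□□
□<■□□□□
28) □□□□□□□
□□□□□□□
□□□□□□□
□□■■□□□
□■□□■□□
■■■□■□□
■^■□□□□
□■■□□□□
29) □□□□□□□
□□□□□□□
□□□□□□□
□□■■□□□
□■□□■□□
■■■□■□□
■■>□□□□
□■■□□□□
30) □□□□□□□
□□□□□□□
□□□□□□□
□□■■□□□
□■□□■□□
■■^□■□□
■■□□□□□
□■■□□□□
31) □□□□□□□
□□□□□□□
□□□□□□□
□□■■□□□
□■□□■□□
■<□□■□□
■■□□□□□
□■■□□□□
32) □□□□□□□
□□□□□□□
□□□□□□□
□□■■□□□
□■□□■□□
■□□□■□□
■v□□□□□
□■■□□□□
33) □□□□□□□
□□□□□□□
□□□□□□□
□□■■□□□
□■□□■□□
■□□□■□□
■□>□□□□
□■■□□□□
34) □□□□□□□
□□□□□□□
□□□□□□□
□□■■□□□
□■□□■□□
■□□□■□□
■□■□□□□
□■v□□□□
35) □□□□□□□
□□□□□□□
□□□□□□□
□□■■□□□
□■□□■□□
■□□□■□□
■□■□□□□
□■□>□□□
36) □□□v□□□
□□□□□□□
□□□□□□□
□□■■□□□
□■□□■□□
■□□□■□□
■□■□□□□
□■□■□□□
37) □□<■□□□
□□□□□□□
□□□□□□□
□□■■□□□
□■□□■□□
■□□□■□□
■□■□□□□
□■□■□□□
38) □□■■□□□
□□□□□□□
□□□□□□□
□□■■□□□
□■□□■□□
■□□□■□□
■□■□□□□
□■^■□□□
39) □□■■□□□
□□□□□□□
□□□□□□□
□□■■□□□
□■□□■□□
■□□□■□□
■□■□□□□
□■■>□□□
40) □□■■□□□
□□□□□□□
□□□□□□□
□□■■□□□
□■□□■□□
■□□□■□□
■□■^□□□
□■■□□□□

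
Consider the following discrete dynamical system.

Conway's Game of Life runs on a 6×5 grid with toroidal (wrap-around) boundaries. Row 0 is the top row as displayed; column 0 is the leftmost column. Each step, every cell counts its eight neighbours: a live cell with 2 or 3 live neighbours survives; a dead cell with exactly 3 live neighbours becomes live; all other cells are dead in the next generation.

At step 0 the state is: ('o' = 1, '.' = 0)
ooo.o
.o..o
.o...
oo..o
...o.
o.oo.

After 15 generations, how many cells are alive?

k=0  ooo.o
.o..o
.o...
oo..o
...o.
o.oo.
k=1  .....
...oo
.oo.o
ooo.o
...o.
o....
k=2  ....o
o.ooo
.....
....o
..oo.
.....
k=3  o...o
o..oo
o....
...o.
...o.
...o.
k=4  o....
.o.o.
o..o.
....o
..ooo
...o.
k=5  ..o.o
ooo..
o.oo.
o.o..
..o.o
..oo.
k=6  o...o
o....
o..o.
o.o..
..o.o
.oo.o
k=7  ...oo
oo...
o....
o.o..
..o.o
.oo.o
k=8  ...oo
oo...
o...o
o..oo
..o.o
.oo.o
k=9  ...oo
.o.o.
...o.
.o...
..o..
.oo.o
k=10  .o..o
...o.
.....
..o..
o.oo.
ooo.o
k=11  .o..o
.....
.....
.ooo.
o....
.....
k=12  .....
.....
..o..
.oo..
.oo..
o....
k=13  .....
.....
.oo..
...o.
o.o..
.o...
k=14  .....
.....
..o..
...o.
.oo..
.o...
k=15  .....
.....
.....
.o.o.
.oo..
.oo..

6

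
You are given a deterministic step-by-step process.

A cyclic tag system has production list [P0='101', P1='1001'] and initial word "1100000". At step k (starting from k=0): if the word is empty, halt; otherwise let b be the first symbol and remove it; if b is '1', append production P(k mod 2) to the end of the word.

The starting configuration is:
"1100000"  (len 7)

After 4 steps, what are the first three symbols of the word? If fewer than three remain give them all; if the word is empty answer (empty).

000

step 0: "1100000"  (len 7)
step 1: "100000101"  (len 9)
step 2: "000001011001"  (len 12)
step 3: "00001011001"  (len 11)
step 4: "0001011001"  (len 10)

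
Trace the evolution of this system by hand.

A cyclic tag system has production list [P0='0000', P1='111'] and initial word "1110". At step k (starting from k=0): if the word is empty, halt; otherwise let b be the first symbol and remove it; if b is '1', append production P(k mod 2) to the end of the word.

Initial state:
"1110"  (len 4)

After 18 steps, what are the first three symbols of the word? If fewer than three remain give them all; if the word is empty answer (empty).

011

k=0  "1110"  (len 4)
k=1  "1100000"  (len 7)
k=2  "100000111"  (len 9)
k=3  "000001110000"  (len 12)
k=4  "00001110000"  (len 11)
k=5  "0001110000"  (len 10)
k=6  "001110000"  (len 9)
k=7  "01110000"  (len 8)
k=8  "1110000"  (len 7)
k=9  "1100000000"  (len 10)
k=10  "100000000111"  (len 12)
k=11  "000000001110000"  (len 15)
k=12  "00000001110000"  (len 14)
k=13  "0000001110000"  (len 13)
k=14  "000001110000"  (len 12)
k=15  "00001110000"  (len 11)
k=16  "0001110000"  (len 10)
k=17  "001110000"  (len 9)
k=18  "01110000"  (len 8)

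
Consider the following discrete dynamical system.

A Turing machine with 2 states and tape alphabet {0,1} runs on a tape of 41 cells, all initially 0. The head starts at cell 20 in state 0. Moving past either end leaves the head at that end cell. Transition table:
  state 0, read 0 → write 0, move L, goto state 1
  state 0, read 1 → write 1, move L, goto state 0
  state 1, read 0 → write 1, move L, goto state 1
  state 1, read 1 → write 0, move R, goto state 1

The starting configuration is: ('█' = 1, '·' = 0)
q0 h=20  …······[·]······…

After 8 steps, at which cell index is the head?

12

gen 0: q0 h=20  …······[·]······…
gen 1: q1 h=19  …······[·]······…
gen 2: q1 h=18  …······[·]█·····…
gen 3: q1 h=17  …······[·]██····…
gen 4: q1 h=16  …······[·]███···…
gen 5: q1 h=15  …······[·]████··…
gen 6: q1 h=14  …······[·]█████·…
gen 7: q1 h=13  …······[·]██████…
gen 8: q1 h=12  …······[·]██████…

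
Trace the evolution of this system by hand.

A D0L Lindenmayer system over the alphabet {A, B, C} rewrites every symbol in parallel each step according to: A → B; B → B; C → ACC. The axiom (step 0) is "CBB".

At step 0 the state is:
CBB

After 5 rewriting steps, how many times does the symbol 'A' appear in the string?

step 0: CBB
step 1: ACCBB
step 2: BACCACCBB
step 3: BBACCACCBACCACCBB
step 4: BBBACCACCBACCACCBBACCACCBACCACCBB
step 5: BBBBACCACCBACCACCBBACCACCBACCACCBBBACCACCBACCACCBBACCACCBACCACCBB

16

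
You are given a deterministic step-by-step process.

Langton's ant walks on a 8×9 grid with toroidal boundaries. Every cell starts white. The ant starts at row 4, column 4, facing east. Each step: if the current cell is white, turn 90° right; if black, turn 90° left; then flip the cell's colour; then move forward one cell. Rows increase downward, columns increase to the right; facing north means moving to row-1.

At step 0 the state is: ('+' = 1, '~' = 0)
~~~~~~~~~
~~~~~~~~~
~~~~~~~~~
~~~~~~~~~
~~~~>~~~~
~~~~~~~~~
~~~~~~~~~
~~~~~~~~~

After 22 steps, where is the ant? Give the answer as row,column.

gen 0: ~~~~~~~~~
~~~~~~~~~
~~~~~~~~~
~~~~~~~~~
~~~~>~~~~
~~~~~~~~~
~~~~~~~~~
~~~~~~~~~
gen 1: ~~~~~~~~~
~~~~~~~~~
~~~~~~~~~
~~~~~~~~~
~~~~+~~~~
~~~~v~~~~
~~~~~~~~~
~~~~~~~~~
gen 2: ~~~~~~~~~
~~~~~~~~~
~~~~~~~~~
~~~~~~~~~
~~~~+~~~~
~~~<+~~~~
~~~~~~~~~
~~~~~~~~~
gen 3: ~~~~~~~~~
~~~~~~~~~
~~~~~~~~~
~~~~~~~~~
~~~^+~~~~
~~~++~~~~
~~~~~~~~~
~~~~~~~~~
gen 4: ~~~~~~~~~
~~~~~~~~~
~~~~~~~~~
~~~~~~~~~
~~~+>~~~~
~~~++~~~~
~~~~~~~~~
~~~~~~~~~
gen 5: ~~~~~~~~~
~~~~~~~~~
~~~~~~~~~
~~~~^~~~~
~~~+~~~~~
~~~++~~~~
~~~~~~~~~
~~~~~~~~~
gen 6: ~~~~~~~~~
~~~~~~~~~
~~~~~~~~~
~~~~+>~~~
~~~+~~~~~
~~~++~~~~
~~~~~~~~~
~~~~~~~~~
gen 7: ~~~~~~~~~
~~~~~~~~~
~~~~~~~~~
~~~~++~~~
~~~+~v~~~
~~~++~~~~
~~~~~~~~~
~~~~~~~~~
gen 8: ~~~~~~~~~
~~~~~~~~~
~~~~~~~~~
~~~~++~~~
~~~+<+~~~
~~~++~~~~
~~~~~~~~~
~~~~~~~~~
gen 9: ~~~~~~~~~
~~~~~~~~~
~~~~~~~~~
~~~~^+~~~
~~~+++~~~
~~~++~~~~
~~~~~~~~~
~~~~~~~~~
gen 10: ~~~~~~~~~
~~~~~~~~~
~~~~~~~~~
~~~<~+~~~
~~~+++~~~
~~~++~~~~
~~~~~~~~~
~~~~~~~~~
gen 11: ~~~~~~~~~
~~~~~~~~~
~~~^~~~~~
~~~+~+~~~
~~~+++~~~
~~~++~~~~
~~~~~~~~~
~~~~~~~~~
gen 12: ~~~~~~~~~
~~~~~~~~~
~~~+>~~~~
~~~+~+~~~
~~~+++~~~
~~~++~~~~
~~~~~~~~~
~~~~~~~~~
gen 13: ~~~~~~~~~
~~~~~~~~~
~~~++~~~~
~~~+v+~~~
~~~+++~~~
~~~++~~~~
~~~~~~~~~
~~~~~~~~~
gen 14: ~~~~~~~~~
~~~~~~~~~
~~~++~~~~
~~~<++~~~
~~~+++~~~
~~~++~~~~
~~~~~~~~~
~~~~~~~~~
gen 15: ~~~~~~~~~
~~~~~~~~~
~~~++~~~~
~~~~++~~~
~~~v++~~~
~~~++~~~~
~~~~~~~~~
~~~~~~~~~
gen 16: ~~~~~~~~~
~~~~~~~~~
~~~++~~~~
~~~~++~~~
~~~~>+~~~
~~~++~~~~
~~~~~~~~~
~~~~~~~~~
gen 17: ~~~~~~~~~
~~~~~~~~~
~~~++~~~~
~~~~^+~~~
~~~~~+~~~
~~~++~~~~
~~~~~~~~~
~~~~~~~~~
gen 18: ~~~~~~~~~
~~~~~~~~~
~~~++~~~~
~~~<~+~~~
~~~~~+~~~
~~~++~~~~
~~~~~~~~~
~~~~~~~~~
gen 19: ~~~~~~~~~
~~~~~~~~~
~~~^+~~~~
~~~+~+~~~
~~~~~+~~~
~~~++~~~~
~~~~~~~~~
~~~~~~~~~
gen 20: ~~~~~~~~~
~~~~~~~~~
~~<~+~~~~
~~~+~+~~~
~~~~~+~~~
~~~++~~~~
~~~~~~~~~
~~~~~~~~~
gen 21: ~~~~~~~~~
~~^~~~~~~
~~+~+~~~~
~~~+~+~~~
~~~~~+~~~
~~~++~~~~
~~~~~~~~~
~~~~~~~~~
gen 22: ~~~~~~~~~
~~+>~~~~~
~~+~+~~~~
~~~+~+~~~
~~~~~+~~~
~~~++~~~~
~~~~~~~~~
~~~~~~~~~

1,3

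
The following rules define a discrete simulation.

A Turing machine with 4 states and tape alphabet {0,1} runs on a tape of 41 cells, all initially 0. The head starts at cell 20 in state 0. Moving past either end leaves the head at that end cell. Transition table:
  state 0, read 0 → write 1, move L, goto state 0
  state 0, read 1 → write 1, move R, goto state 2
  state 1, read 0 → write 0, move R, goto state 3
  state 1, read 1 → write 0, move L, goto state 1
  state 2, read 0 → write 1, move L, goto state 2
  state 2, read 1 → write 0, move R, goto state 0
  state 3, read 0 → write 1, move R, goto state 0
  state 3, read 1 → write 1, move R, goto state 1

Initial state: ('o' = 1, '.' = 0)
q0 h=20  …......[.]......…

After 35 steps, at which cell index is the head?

14

k=0  q0 h=20  …......[.]......…
k=1  q0 h=19  …......[.]o.....…
k=2  q0 h=18  …......[.]oo....…
k=3  q0 h=17  …......[.]ooo...…
k=4  q0 h=16  …......[.]oooo..…
k=5  q0 h=15  …......[.]ooooo.…
k=6  q0 h=14  …......[.]oooooo…
k=7  q0 h=13  …......[.]oooooo…
k=8  q0 h=12  …......[.]oooooo…
k=9  q0 h=11  …......[.]oooooo…
k=10  q0 h=10  …......[.]oooooo…
k=11  q0 h= 9  …......[.]oooooo…
k=12  q0 h= 8  …......[.]oooooo…
k=13  q0 h= 7  …......[.]oooooo…
k=14  q0 h= 6  |......[.]oooooo…
k=15  q0 h= 5  |.....[.]oooooo…
k=16  q0 h= 4  |....[.]oooooo…
k=17  q0 h= 3  |...[.]oooooo…
k=18  q0 h= 2  |..[.]oooooo…
k=19  q0 h= 1  |.[.]oooooo…
k=20  q0 h= 0  |[.]oooooo…
k=21  q0 h= 0  |[o]oooooo…
k=22  q2 h= 1  |o[o]oooooo…
k=23  q0 h= 2  |o.[o]oooooo…
k=24  q2 h= 3  |o.o[o]oooooo…
k=25  q0 h= 4  |o.o.[o]oooooo…
k=26  q2 h= 5  |o.o.o[o]oooooo…
k=27  q0 h= 6  |o.o.o.[o]oooooo…
k=28  q2 h= 7  ….o.o.o[o]oooooo…
k=29  q0 h= 8  …o.o.o.[o]oooooo…
k=30  q2 h= 9  ….o.o.o[o]oooooo…
k=31  q0 h=10  …o.o.o.[o]oooooo…
k=32  q2 h=11  ….o.o.o[o]oooooo…
k=33  q0 h=12  …o.o.o.[o]oooooo…
k=34  q2 h=13  ….o.o.o[o]oooooo…
k=35  q0 h=14  …o.o.o.[o]oooooo…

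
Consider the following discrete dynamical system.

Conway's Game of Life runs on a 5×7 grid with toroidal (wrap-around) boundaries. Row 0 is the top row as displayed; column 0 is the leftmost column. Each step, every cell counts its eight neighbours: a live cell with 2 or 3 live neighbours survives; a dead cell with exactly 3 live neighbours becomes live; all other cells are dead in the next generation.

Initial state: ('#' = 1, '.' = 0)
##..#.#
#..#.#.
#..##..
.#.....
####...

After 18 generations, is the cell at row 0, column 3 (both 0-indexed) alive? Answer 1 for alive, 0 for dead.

0

t=0: ##..#.#
#..#.#.
#..##..
.#.....
####...
t=1: ....##.
..##.#.
#####.#
....#..
...#..#
t=2: ..#..##
#......
##....#
.#..#.#
...#...
t=3: ......#
.....#.
.#...##
.##..##
#.###.#
t=4: #..##.#
#....#.
.##.#..
.......
..###..
t=5: ###...#
#.#..#.
.#.....
.#..#..
..#.##.
t=6: #.#.#..
..#....
###....
.#####.
..#.###
t=7: ..#.#.#
#.#....
#...#..
.......
#.....#
t=8: ...#.##
#....##
.#.....
#.....#
#....##
t=9: .......
#...##.
.#...#.
.#...#.
....#..
t=10: ....##.
....###
##...#.
....##.
.......
t=11: ....#.#
#......
#......
....###
.......
t=12: .......
#.....#
#....#.
.....##
....#.#
t=13: #....##
#.....#
#....#.
#...#..
......#
t=14: .....#.
.#.....
##...#.
#....#.
.......
t=15: .......
##....#
##.....
##.....
......#
t=16: ......#
.#....#
..#....
.#....#
#......
t=17: ......#
#......
.##....
##.....
#.....#
t=18: ......#
##.....
..#....
..#...#
.#....#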